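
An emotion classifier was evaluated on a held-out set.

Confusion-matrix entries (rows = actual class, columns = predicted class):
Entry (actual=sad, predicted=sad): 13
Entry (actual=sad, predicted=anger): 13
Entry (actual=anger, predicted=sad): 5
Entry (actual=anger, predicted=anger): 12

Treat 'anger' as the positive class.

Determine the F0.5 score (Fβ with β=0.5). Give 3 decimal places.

0.513

Fβ = (1+β²)·TP / ((1+β²)·TP + β²·FN + FP), with β²=1/4
= 1.25·12 / (1.25·12 + 0.25·5 + 13) = 0.513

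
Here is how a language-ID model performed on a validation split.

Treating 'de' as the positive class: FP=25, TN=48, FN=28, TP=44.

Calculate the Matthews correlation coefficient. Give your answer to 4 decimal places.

MCC = (TP·TN − FP·FN) / √((TP+FP)(TP+FN)(TN+FP)(TN+FN))
Numerator = 44·48 − 25·28 = 1412
Denominator = √(69·72·73·76) = √27562464 = 5249.9966
MCC = 1412 / 5249.9966 = 0.2690

0.2690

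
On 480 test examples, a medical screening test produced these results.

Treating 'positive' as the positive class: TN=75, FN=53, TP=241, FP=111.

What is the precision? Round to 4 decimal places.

0.6847

Precision = TP/(TP+FP) = 241/(241+111) = 241/352 = 0.6847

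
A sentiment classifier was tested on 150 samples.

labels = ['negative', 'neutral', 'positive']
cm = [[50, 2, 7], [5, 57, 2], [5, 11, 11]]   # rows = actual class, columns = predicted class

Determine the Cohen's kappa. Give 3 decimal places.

0.656

Observed agreement pₒ = trace/N = 118/150 = 0.7867
Expected agreement pₑ = Σ (rowᵢ·colᵢ)/N² = (59·60 + 64·70 + 27·20)/150² = 0.3804
κ = (pₒ − pₑ)/(1 − pₑ) = (0.7867 − 0.3804)/(1 − 0.3804) = 0.656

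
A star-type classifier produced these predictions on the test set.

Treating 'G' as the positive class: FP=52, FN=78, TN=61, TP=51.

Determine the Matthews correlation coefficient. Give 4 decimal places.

MCC = (TP·TN − FP·FN) / √((TP+FP)(TP+FN)(TN+FP)(TN+FN))
Numerator = 51·61 − 52·78 = -945
Denominator = √(103·129·113·139) = √208698909 = 14446.4151
MCC = -945 / 14446.4151 = -0.0654

-0.0654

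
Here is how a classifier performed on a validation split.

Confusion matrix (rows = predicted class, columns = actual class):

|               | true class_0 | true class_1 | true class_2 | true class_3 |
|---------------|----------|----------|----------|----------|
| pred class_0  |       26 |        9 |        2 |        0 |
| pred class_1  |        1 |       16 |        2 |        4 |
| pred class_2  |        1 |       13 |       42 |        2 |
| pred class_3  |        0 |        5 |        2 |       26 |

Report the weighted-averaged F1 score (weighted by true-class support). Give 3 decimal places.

Per-class F1 score (2·TP/(2·TP+FP+FN)):
  class_0: TP=26, FP=9+2+0=11, FN=1+1+0=2 → 52/65 = 0.8000
  class_1: TP=16, FP=1+2+4=7, FN=9+13+5=27 → 32/66 = 0.4848
  class_2: TP=42, FP=1+13+2=16, FN=2+2+2=6 → 84/106 = 0.7925
  class_3: TP=26, FP=0+5+2=7, FN=0+4+2=6 → 52/65 = 0.8000
Weighted-F1 score = Σ (supportᵢ/N)·F1 scoreᵢ with N=151: (28/151)·0.8000 + (43/151)·0.4848 + (48/151)·0.7925 + (32/151)·0.8000 = 0.708

0.708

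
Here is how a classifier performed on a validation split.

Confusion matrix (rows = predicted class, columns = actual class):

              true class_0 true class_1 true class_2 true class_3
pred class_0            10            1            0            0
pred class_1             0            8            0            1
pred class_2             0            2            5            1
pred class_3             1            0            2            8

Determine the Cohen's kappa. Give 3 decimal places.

0.725

Observed agreement pₒ = trace/N = 31/39 = 0.7949
Expected agreement pₑ = Σ (rowᵢ·colᵢ)/N² = (11·11 + 11·9 + 7·8 + 10·11)/39² = 0.2538
κ = (pₒ − pₑ)/(1 − pₑ) = (0.7949 − 0.2538)/(1 − 0.2538) = 0.725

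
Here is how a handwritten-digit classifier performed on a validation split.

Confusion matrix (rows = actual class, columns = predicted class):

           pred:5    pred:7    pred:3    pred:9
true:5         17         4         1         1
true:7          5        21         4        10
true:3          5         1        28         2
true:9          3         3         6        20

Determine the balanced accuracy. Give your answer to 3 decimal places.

Balanced accuracy = mean of per-class recall.
  5: recall = 17/23 = 0.7391
  7: recall = 21/40 = 0.5250
  3: recall = 28/36 = 0.7778
  9: recall = 20/32 = 0.6250
Mean = (0.7391 + 0.5250 + 0.7778 + 0.6250) / 4 = 0.667

0.667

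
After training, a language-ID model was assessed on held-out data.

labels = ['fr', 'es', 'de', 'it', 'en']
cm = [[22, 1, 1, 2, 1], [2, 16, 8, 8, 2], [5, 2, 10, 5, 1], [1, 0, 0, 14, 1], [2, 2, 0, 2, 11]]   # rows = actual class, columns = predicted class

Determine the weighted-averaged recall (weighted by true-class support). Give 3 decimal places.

0.613

Per-class recall (TP/(TP+FN)):
  fr: TP=22, FN=1+1+2+1=5 → 22/27 = 0.8148
  es: TP=16, FN=2+8+8+2=20 → 16/36 = 0.4444
  de: TP=10, FN=5+2+5+1=13 → 10/23 = 0.4348
  it: TP=14, FN=1+0+0+1=2 → 14/16 = 0.8750
  en: TP=11, FN=2+2+0+2=6 → 11/17 = 0.6471
Weighted-recall = Σ (supportᵢ/N)·recallᵢ with N=119: (27/119)·0.8148 + (36/119)·0.4444 + (23/119)·0.4348 + (16/119)·0.8750 + (17/119)·0.6471 = 0.613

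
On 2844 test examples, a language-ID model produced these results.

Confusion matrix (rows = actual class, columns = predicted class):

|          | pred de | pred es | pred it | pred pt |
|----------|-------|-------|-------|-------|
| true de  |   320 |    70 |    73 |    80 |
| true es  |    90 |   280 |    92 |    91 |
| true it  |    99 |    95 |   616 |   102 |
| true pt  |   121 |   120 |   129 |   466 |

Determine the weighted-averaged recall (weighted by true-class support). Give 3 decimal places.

0.591

Per-class recall (TP/(TP+FN)):
  de: TP=320, FN=70+73+80=223 → 320/543 = 0.5893
  es: TP=280, FN=90+92+91=273 → 280/553 = 0.5063
  it: TP=616, FN=99+95+102=296 → 616/912 = 0.6754
  pt: TP=466, FN=121+120+129=370 → 466/836 = 0.5574
Weighted-recall = Σ (supportᵢ/N)·recallᵢ with N=2844: (543/2844)·0.5893 + (553/2844)·0.5063 + (912/2844)·0.6754 + (836/2844)·0.5574 = 0.591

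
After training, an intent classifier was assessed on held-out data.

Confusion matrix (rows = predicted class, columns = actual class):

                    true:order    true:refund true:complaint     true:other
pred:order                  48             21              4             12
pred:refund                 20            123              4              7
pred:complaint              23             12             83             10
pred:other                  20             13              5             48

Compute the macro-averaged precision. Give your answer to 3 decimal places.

0.642

Per-class precision (TP/(TP+FP)):
  order: TP=48, FP=21+4+12=37 → 48/85 = 0.5647
  refund: TP=123, FP=20+4+7=31 → 123/154 = 0.7987
  complaint: TP=83, FP=23+12+10=45 → 83/128 = 0.6484
  other: TP=48, FP=20+13+5=38 → 48/86 = 0.5581
Macro-precision = mean = (0.5647 + 0.7987 + 0.6484 + 0.5581) / 4 = 0.642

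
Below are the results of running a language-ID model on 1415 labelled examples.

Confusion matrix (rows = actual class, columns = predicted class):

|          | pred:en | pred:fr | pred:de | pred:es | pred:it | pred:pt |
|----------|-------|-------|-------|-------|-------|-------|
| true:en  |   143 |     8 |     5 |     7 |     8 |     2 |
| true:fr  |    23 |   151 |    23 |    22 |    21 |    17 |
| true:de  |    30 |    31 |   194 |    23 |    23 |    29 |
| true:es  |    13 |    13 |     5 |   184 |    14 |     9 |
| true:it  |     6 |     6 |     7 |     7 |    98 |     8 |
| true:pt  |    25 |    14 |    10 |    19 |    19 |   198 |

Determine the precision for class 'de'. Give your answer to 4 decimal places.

0.7951

Treat 'de' as positive and all other classes as negative.
precision = TP/(TP+FP).
de: TP=194, FP=5+23+5+7+10=50 → 194/244 = 0.79508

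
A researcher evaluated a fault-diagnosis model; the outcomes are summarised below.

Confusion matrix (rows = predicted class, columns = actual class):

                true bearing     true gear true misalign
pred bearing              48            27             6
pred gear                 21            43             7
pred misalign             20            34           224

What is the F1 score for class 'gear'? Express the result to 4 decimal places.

Treat 'gear' as positive and all other classes as negative.
F1 score = 2·TP/(2·TP+FP+FN).
gear: TP=43, FP=21+7=28, FN=27+34=61 → 86/175 = 0.49143

0.4914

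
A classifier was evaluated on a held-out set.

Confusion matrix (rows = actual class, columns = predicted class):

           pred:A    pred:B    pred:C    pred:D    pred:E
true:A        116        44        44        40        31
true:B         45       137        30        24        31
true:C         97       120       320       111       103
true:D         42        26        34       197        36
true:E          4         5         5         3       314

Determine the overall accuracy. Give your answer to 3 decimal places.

0.553

Accuracy = trace / total = (116+137+320+197+314=1084) / 1959 = 1084/1959 = 0.553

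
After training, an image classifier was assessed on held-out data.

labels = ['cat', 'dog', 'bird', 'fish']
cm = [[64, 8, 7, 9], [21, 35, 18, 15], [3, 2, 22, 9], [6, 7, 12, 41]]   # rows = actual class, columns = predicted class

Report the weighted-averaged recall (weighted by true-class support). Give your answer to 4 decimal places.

0.5806

Per-class recall (TP/(TP+FN)):
  cat: TP=64, FN=8+7+9=24 → 64/88 = 0.72727
  dog: TP=35, FN=21+18+15=54 → 35/89 = 0.39326
  bird: TP=22, FN=3+2+9=14 → 22/36 = 0.61111
  fish: TP=41, FN=6+7+12=25 → 41/66 = 0.62121
Weighted-recall = Σ (supportᵢ/N)·recallᵢ with N=279: (88/279)·0.72727 + (89/279)·0.39326 + (36/279)·0.61111 + (66/279)·0.62121 = 0.5806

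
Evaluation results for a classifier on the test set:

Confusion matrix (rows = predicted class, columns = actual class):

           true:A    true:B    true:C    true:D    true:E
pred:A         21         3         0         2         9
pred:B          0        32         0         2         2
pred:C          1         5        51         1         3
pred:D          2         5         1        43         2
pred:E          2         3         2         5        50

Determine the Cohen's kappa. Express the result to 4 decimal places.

Observed agreement pₒ = trace/N = 197/247 = 0.79757
Expected agreement pₑ = Σ (rowᵢ·colᵢ)/N² = (26·35 + 48·36 + 54·61 + 53·53 + 66·62)/247² = 0.21035
κ = (pₒ − pₑ)/(1 − pₑ) = (0.79757 − 0.21035)/(1 − 0.21035) = 0.7436

0.7436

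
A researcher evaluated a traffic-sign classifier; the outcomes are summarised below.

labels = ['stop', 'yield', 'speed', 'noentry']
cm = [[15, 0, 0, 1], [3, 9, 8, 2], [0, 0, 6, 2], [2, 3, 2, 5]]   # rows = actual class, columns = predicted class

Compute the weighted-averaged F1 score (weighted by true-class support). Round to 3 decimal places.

Per-class F1 score (2·TP/(2·TP+FP+FN)):
  stop: TP=15, FP=3+0+2=5, FN=0+0+1=1 → 30/36 = 0.8333
  yield: TP=9, FP=0+0+3=3, FN=3+8+2=13 → 18/34 = 0.5294
  speed: TP=6, FP=0+8+2=10, FN=0+0+2=2 → 12/24 = 0.5000
  noentry: TP=5, FP=1+2+2=5, FN=2+3+2=7 → 10/22 = 0.4545
Weighted-F1 score = Σ (supportᵢ/N)·F1 scoreᵢ with N=58: (16/58)·0.8333 + (22/58)·0.5294 + (8/58)·0.5000 + (12/58)·0.4545 = 0.594

0.594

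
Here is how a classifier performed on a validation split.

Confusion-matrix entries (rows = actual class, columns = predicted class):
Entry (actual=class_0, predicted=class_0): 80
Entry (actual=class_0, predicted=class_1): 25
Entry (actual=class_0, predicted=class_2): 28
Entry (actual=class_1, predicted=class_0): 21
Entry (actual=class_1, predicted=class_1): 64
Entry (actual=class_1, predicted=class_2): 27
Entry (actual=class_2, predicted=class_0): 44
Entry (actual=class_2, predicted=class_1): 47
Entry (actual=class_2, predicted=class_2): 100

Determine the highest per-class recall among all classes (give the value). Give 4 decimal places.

Per-class recall (TP/(TP+FN)):
  class_0: TP=80, FN=25+28=53 → 80/133 = 0.60150
  class_1: TP=64, FN=21+27=48 → 64/112 = 0.57143
  class_2: TP=100, FN=44+47=91 → 100/191 = 0.52356
Highest is class 'class_0' with recall = 0.6015.

0.6015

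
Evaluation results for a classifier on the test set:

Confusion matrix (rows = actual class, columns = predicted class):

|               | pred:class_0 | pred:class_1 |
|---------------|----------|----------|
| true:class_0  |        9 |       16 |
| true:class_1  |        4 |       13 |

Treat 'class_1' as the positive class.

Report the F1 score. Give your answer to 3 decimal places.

Precision = TP/(TP+FP) = 13/29 = 0.4483
Recall = TP/(TP+FN) = 13/17 = 0.7647
F1 = 2·TP/(2·TP+FP+FN) = 26/46 = 0.565

0.565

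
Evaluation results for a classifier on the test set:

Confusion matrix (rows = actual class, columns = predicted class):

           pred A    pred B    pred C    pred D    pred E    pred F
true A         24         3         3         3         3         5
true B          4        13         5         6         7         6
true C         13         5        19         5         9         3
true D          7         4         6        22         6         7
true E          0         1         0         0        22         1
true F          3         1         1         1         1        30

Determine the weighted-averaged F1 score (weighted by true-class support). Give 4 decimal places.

0.5048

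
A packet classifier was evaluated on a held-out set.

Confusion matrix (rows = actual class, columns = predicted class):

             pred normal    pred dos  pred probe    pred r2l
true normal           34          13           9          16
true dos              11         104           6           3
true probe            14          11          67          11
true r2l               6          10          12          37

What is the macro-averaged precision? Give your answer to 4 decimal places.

Per-class precision (TP/(TP+FP)):
  normal: TP=34, FP=11+14+6=31 → 34/65 = 0.52308
  dos: TP=104, FP=13+11+10=34 → 104/138 = 0.75362
  probe: TP=67, FP=9+6+12=27 → 67/94 = 0.71277
  r2l: TP=37, FP=16+3+11=30 → 37/67 = 0.55224
Macro-precision = mean = (0.52308 + 0.75362 + 0.71277 + 0.55224) / 4 = 0.6354

0.6354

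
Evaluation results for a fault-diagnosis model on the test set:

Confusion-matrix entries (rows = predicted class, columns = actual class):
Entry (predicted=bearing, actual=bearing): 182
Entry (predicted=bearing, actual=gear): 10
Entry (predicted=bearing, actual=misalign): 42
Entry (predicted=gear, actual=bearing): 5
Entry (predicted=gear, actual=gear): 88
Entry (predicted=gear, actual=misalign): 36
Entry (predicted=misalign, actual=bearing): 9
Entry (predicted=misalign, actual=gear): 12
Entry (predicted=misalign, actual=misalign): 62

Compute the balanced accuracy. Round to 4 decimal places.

Balanced accuracy = mean of per-class recall.
  bearing: recall = 182/196 = 0.92857
  gear: recall = 88/110 = 0.80000
  misalign: recall = 62/140 = 0.44286
Mean = (0.92857 + 0.80000 + 0.44286) / 3 = 0.7238

0.7238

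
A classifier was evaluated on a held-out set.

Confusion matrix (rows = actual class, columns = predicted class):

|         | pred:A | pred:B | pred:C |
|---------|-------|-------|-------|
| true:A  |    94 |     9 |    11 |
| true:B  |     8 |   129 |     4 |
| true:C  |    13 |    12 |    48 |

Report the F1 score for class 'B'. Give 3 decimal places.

0.887

Take TP from the diagonal, FP from the rest of the 'B' prediction marginal, FN from the rest of the 'B' actual marginal.
F1 score = 2·TP/(2·TP+FP+FN).
B: TP=129, FP=9+12=21, FN=8+4=12 → 258/291 = 0.8866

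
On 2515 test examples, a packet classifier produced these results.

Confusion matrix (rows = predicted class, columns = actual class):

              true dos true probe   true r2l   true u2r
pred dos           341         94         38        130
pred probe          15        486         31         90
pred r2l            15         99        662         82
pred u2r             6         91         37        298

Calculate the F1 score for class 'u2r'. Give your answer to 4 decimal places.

F1 score = 2·TP/(2·TP+FP+FN).
u2r: TP=298, FP=6+91+37=134, FN=130+90+82=302 → 596/1032 = 0.57752

0.5775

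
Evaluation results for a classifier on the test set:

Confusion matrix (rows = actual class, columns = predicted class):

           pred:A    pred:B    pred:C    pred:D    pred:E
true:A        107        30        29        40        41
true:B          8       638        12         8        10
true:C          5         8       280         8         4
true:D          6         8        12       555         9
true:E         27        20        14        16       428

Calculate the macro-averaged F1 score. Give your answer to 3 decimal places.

Per-class F1 score (2·TP/(2·TP+FP+FN)):
  A: TP=107, FP=8+5+6+27=46, FN=30+29+40+41=140 → 214/400 = 0.5350
  B: TP=638, FP=30+8+8+20=66, FN=8+12+8+10=38 → 1276/1380 = 0.9246
  C: TP=280, FP=29+12+12+14=67, FN=5+8+8+4=25 → 560/652 = 0.8589
  D: TP=555, FP=40+8+8+16=72, FN=6+8+12+9=35 → 1110/1217 = 0.9121
  E: TP=428, FP=41+10+4+9=64, FN=27+20+14+16=77 → 856/997 = 0.8586
Macro-F1 score = mean = (0.5350 + 0.9246 + 0.8589 + 0.9121 + 0.8586) / 5 = 0.818

0.818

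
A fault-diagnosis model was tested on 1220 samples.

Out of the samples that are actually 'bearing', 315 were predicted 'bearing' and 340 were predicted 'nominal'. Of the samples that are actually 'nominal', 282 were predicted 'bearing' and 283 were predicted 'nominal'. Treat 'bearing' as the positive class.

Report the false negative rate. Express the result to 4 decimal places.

FNR = FN/(FN+TP) = 340/(340+315) = 0.5191

0.5191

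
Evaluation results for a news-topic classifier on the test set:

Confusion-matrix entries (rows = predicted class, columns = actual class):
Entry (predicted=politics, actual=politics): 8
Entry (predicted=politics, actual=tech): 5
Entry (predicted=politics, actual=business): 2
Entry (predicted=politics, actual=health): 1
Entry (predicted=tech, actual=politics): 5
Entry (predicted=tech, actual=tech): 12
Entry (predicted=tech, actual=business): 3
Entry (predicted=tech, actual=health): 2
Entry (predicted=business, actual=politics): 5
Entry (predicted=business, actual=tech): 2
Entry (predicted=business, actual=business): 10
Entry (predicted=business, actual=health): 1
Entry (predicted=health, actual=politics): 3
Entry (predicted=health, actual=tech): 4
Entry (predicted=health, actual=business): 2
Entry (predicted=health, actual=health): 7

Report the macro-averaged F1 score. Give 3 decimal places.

0.514

Per-class F1 score (2·TP/(2·TP+FP+FN)):
  politics: TP=8, FP=5+2+1=8, FN=5+5+3=13 → 16/37 = 0.4324
  tech: TP=12, FP=5+3+2=10, FN=5+2+4=11 → 24/45 = 0.5333
  business: TP=10, FP=5+2+1=8, FN=2+3+2=7 → 20/35 = 0.5714
  health: TP=7, FP=3+4+2=9, FN=1+2+1=4 → 14/27 = 0.5185
Macro-F1 score = mean = (0.4324 + 0.5333 + 0.5714 + 0.5185) / 4 = 0.514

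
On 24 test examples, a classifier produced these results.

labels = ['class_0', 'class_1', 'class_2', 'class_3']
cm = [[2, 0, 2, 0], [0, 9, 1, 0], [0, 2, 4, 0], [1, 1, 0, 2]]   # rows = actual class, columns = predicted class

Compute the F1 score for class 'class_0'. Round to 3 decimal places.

0.571

Treat 'class_0' as positive and all other classes as negative.
F1 score = 2·TP/(2·TP+FP+FN).
class_0: TP=2, FP=0+0+1=1, FN=0+2+0=2 → 4/7 = 0.5714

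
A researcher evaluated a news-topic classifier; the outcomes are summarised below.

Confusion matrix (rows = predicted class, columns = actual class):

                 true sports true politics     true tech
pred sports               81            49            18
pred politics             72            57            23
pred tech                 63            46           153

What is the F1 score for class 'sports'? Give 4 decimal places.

0.4451

Take TP from the diagonal, FP from the rest of the 'sports' prediction marginal, FN from the rest of the 'sports' actual marginal.
F1 score = 2·TP/(2·TP+FP+FN).
sports: TP=81, FP=49+18=67, FN=72+63=135 → 162/364 = 0.44505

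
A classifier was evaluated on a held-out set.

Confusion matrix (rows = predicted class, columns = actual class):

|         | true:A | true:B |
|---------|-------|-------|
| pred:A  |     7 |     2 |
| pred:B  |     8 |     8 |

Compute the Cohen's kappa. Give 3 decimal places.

Observed agreement pₒ = trace/N = 15/25 = 0.6000
Expected agreement pₑ = Σ (rowᵢ·colᵢ)/N² = (15·9 + 10·16)/25² = 0.4720
κ = (pₒ − pₑ)/(1 − pₑ) = (0.6000 − 0.4720)/(1 − 0.4720) = 0.242

0.242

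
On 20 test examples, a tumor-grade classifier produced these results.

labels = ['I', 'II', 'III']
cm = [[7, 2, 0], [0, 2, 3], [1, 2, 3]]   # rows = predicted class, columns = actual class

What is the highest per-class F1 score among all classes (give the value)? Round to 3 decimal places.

Per-class F1 score (2·TP/(2·TP+FP+FN)):
  I: TP=7, FP=2+0=2, FN=0+1=1 → 14/17 = 0.8235
  II: TP=2, FP=0+3=3, FN=2+2=4 → 4/11 = 0.3636
  III: TP=3, FP=1+2=3, FN=0+3=3 → 6/12 = 0.5000
Highest is class 'I' with F1 score = 0.824.

0.824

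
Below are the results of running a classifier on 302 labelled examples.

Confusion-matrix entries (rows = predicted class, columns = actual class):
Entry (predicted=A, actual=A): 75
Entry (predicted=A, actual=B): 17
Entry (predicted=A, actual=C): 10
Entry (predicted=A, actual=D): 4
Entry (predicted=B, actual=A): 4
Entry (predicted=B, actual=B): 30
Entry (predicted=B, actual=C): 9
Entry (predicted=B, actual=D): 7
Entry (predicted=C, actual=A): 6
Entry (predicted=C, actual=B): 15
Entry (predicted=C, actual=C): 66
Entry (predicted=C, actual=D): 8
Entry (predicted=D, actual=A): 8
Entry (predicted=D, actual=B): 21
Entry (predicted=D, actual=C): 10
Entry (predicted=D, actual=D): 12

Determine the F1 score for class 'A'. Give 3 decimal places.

F1 score = 2·TP/(2·TP+FP+FN).
A: TP=75, FP=17+10+4=31, FN=4+6+8=18 → 150/199 = 0.7538

0.754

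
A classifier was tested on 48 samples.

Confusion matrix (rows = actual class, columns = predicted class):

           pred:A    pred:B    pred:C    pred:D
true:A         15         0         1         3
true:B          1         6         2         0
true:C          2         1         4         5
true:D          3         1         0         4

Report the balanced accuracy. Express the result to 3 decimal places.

Balanced accuracy = mean of per-class recall.
  A: recall = 15/19 = 0.7895
  B: recall = 6/9 = 0.6667
  C: recall = 4/12 = 0.3333
  D: recall = 4/8 = 0.5000
Mean = (0.7895 + 0.6667 + 0.3333 + 0.5000) / 4 = 0.572

0.572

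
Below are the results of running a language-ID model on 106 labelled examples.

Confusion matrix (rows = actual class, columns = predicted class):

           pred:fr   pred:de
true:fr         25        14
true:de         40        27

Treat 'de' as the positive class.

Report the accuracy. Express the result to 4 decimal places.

0.4906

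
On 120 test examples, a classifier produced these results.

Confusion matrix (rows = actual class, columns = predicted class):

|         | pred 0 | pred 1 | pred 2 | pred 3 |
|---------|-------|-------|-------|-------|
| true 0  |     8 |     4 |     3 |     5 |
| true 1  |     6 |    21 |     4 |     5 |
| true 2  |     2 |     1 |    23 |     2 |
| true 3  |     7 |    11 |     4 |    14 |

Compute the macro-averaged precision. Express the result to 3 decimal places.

0.533

Per-class precision (TP/(TP+FP)):
  0: TP=8, FP=6+2+7=15 → 8/23 = 0.3478
  1: TP=21, FP=4+1+11=16 → 21/37 = 0.5676
  2: TP=23, FP=3+4+4=11 → 23/34 = 0.6765
  3: TP=14, FP=5+5+2=12 → 14/26 = 0.5385
Macro-precision = mean = (0.3478 + 0.5676 + 0.6765 + 0.5385) / 4 = 0.533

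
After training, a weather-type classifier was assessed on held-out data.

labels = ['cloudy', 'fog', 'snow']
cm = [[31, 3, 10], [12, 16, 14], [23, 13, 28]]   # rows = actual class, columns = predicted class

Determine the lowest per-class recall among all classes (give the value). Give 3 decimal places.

Per-class recall (TP/(TP+FN)):
  cloudy: TP=31, FN=3+10=13 → 31/44 = 0.7045
  fog: TP=16, FN=12+14=26 → 16/42 = 0.3810
  snow: TP=28, FN=23+13=36 → 28/64 = 0.4375
Lowest is class 'fog' with recall = 0.381.

0.381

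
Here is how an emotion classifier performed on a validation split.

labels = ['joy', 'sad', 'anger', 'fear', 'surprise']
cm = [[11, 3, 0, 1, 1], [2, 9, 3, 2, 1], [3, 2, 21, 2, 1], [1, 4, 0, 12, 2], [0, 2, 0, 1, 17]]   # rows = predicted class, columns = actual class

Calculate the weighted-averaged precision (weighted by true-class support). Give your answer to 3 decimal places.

0.690

Per-class precision (TP/(TP+FP)):
  joy: TP=11, FP=3+0+1+1=5 → 11/16 = 0.6875
  sad: TP=9, FP=2+3+2+1=8 → 9/17 = 0.5294
  anger: TP=21, FP=3+2+2+1=8 → 21/29 = 0.7241
  fear: TP=12, FP=1+4+0+2=7 → 12/19 = 0.6316
  surprise: TP=17, FP=0+2+0+1=3 → 17/20 = 0.8500
Weighted-precision = Σ (supportᵢ/N)·precisionᵢ with N=101: (17/101)·0.6875 + (20/101)·0.5294 + (24/101)·0.7241 + (18/101)·0.6316 + (22/101)·0.8500 = 0.690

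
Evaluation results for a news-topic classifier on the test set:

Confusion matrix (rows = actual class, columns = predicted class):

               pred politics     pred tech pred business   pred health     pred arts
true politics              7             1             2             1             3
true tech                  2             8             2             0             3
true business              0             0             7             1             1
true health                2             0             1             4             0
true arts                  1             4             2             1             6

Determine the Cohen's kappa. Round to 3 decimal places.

0.423

Observed agreement pₒ = trace/N = 32/59 = 0.5424
Expected agreement pₑ = Σ (rowᵢ·colᵢ)/N² = (14·12 + 15·13 + 9·14 + 7·7 + 14·13)/59² = 0.2068
κ = (pₒ − pₑ)/(1 − pₑ) = (0.5424 − 0.2068)/(1 − 0.2068) = 0.423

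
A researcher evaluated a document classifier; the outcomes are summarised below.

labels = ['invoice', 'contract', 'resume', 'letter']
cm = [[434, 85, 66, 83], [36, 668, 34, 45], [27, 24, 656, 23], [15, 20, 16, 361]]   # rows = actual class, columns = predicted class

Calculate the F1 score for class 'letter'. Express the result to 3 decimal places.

Take TP from the diagonal, FP from the rest of the 'letter' prediction marginal, FN from the rest of the 'letter' actual marginal.
F1 score = 2·TP/(2·TP+FP+FN).
letter: TP=361, FP=83+45+23=151, FN=15+20+16=51 → 722/924 = 0.7814

0.781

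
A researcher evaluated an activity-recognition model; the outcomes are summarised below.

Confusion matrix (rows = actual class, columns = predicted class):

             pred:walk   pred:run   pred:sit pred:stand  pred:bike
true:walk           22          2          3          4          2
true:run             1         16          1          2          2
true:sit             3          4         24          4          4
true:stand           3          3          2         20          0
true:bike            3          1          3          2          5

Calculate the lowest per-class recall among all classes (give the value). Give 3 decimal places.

Per-class recall (TP/(TP+FN)):
  walk: TP=22, FN=2+3+4+2=11 → 22/33 = 0.6667
  run: TP=16, FN=1+1+2+2=6 → 16/22 = 0.7273
  sit: TP=24, FN=3+4+4+4=15 → 24/39 = 0.6154
  stand: TP=20, FN=3+3+2+0=8 → 20/28 = 0.7143
  bike: TP=5, FN=3+1+3+2=9 → 5/14 = 0.3571
Lowest is class 'bike' with recall = 0.357.

0.357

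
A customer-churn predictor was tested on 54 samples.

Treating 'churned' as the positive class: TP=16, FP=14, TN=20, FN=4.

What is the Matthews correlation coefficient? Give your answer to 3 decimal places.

0.377

MCC = (TP·TN − FP·FN) / √((TP+FP)(TP+FN)(TN+FP)(TN+FN))
Numerator = 16·20 − 14·4 = 264
Denominator = √(30·20·34·24) = √489600 = 699.7142
MCC = 264 / 699.7142 = 0.377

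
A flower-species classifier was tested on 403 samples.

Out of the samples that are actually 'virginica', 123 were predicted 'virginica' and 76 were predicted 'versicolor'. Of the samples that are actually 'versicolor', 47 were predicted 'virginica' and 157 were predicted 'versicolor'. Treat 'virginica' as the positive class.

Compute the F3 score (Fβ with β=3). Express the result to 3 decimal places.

Fβ = (1+β²)·TP / ((1+β²)·TP + β²·FN + FP), with β²=9
= 10·123 / (10·123 + 9·76 + 47) = 0.627

0.627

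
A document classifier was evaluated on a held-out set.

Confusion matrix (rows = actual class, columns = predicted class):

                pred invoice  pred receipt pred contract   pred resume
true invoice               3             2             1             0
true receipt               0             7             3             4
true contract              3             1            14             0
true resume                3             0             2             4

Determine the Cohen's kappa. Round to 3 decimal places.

Observed agreement pₒ = trace/N = 28/47 = 0.5957
Expected agreement pₑ = Σ (rowᵢ·colᵢ)/N² = (6·9 + 14·10 + 18·20 + 9·8)/47² = 0.2834
κ = (pₒ − pₑ)/(1 − pₑ) = (0.5957 − 0.2834)/(1 − 0.2834) = 0.436

0.436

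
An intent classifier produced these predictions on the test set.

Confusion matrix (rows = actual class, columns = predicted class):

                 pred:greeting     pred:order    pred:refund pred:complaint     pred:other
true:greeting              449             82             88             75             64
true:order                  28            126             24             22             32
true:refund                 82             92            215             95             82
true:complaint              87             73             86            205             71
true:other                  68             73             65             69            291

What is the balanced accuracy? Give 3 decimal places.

Balanced accuracy = mean of per-class recall.
  greeting: recall = 449/758 = 0.5923
  order: recall = 126/232 = 0.5431
  refund: recall = 215/566 = 0.3799
  complaint: recall = 205/522 = 0.3927
  other: recall = 291/566 = 0.5141
Mean = (0.5923 + 0.5431 + 0.3799 + 0.3927 + 0.5141) / 5 = 0.484

0.484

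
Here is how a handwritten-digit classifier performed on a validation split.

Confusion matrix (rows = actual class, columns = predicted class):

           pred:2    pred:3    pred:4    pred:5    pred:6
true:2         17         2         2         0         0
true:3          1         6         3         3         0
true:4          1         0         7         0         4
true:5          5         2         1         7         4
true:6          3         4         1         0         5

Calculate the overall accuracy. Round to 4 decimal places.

0.5385

Accuracy = trace / total = (17+6+7+7+5=42) / 78 = 42/78 = 0.5385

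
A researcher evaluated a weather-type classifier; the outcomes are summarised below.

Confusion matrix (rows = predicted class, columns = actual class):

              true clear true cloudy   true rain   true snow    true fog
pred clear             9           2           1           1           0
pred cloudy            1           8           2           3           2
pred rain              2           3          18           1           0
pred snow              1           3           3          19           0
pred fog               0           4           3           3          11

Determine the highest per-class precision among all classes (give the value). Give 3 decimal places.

0.750

Per-class precision (TP/(TP+FP)):
  clear: TP=9, FP=2+1+1+0=4 → 9/13 = 0.6923
  cloudy: TP=8, FP=1+2+3+2=8 → 8/16 = 0.5000
  rain: TP=18, FP=2+3+1+0=6 → 18/24 = 0.7500
  snow: TP=19, FP=1+3+3+0=7 → 19/26 = 0.7308
  fog: TP=11, FP=0+4+3+3=10 → 11/21 = 0.5238
Highest is class 'rain' with precision = 0.750.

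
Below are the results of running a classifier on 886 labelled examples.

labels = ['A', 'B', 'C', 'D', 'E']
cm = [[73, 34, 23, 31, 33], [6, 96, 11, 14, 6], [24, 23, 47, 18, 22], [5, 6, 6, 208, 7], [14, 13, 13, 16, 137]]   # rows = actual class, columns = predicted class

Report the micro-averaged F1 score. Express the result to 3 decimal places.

Micro-averaging pools counts across classes: ΣTP=561, ΣFP=325, ΣFN=325.
Micro-F1 score = 2·TP/(2·TP+FP+FN) on pooled counts = 0.633 (equals overall accuracy in single-label multiclass).

0.633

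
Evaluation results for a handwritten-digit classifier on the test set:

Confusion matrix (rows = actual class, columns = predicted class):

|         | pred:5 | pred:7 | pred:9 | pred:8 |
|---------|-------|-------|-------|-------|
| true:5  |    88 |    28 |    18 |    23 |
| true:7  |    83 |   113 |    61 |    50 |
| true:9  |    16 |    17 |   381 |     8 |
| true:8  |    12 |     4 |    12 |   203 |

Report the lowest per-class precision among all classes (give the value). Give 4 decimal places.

0.4422

Per-class precision (TP/(TP+FP)):
  5: TP=88, FP=83+16+12=111 → 88/199 = 0.44221
  7: TP=113, FP=28+17+4=49 → 113/162 = 0.69753
  9: TP=381, FP=18+61+12=91 → 381/472 = 0.80720
  8: TP=203, FP=23+50+8=81 → 203/284 = 0.71479
Lowest is class '5' with precision = 0.4422.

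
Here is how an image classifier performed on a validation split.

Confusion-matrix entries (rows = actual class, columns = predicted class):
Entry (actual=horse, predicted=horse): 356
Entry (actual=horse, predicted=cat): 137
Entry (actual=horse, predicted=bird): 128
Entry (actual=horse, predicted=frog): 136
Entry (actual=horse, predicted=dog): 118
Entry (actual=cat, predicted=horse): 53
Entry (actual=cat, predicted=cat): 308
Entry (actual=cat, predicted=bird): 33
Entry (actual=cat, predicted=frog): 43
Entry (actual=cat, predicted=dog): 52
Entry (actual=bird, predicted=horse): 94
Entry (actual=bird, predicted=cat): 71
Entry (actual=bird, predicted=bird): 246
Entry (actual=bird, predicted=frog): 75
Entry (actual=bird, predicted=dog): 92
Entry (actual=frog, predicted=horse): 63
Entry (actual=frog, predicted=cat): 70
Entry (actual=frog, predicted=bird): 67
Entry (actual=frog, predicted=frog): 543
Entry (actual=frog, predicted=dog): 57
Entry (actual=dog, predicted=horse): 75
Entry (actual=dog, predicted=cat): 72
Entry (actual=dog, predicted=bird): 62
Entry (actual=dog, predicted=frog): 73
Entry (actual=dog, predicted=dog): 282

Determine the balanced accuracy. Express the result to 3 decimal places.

0.528

Balanced accuracy = mean of per-class recall.
  horse: recall = 356/875 = 0.4069
  cat: recall = 308/489 = 0.6299
  bird: recall = 246/578 = 0.4256
  frog: recall = 543/800 = 0.6788
  dog: recall = 282/564 = 0.5000
Mean = (0.4069 + 0.6299 + 0.4256 + 0.6788 + 0.5000) / 5 = 0.528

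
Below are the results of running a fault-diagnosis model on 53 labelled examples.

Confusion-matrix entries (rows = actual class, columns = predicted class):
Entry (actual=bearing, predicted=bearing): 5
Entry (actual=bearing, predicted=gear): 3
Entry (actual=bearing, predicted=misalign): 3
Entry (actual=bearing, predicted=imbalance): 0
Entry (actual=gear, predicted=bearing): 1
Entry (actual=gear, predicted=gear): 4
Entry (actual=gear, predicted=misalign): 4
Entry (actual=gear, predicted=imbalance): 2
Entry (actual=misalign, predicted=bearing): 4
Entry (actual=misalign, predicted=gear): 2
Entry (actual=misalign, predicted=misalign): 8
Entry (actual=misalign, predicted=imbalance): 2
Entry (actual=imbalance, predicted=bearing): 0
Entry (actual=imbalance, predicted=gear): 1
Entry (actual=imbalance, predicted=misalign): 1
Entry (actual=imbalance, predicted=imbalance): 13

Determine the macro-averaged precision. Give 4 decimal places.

0.5412

Per-class precision (TP/(TP+FP)):
  bearing: TP=5, FP=1+4+0=5 → 5/10 = 0.50000
  gear: TP=4, FP=3+2+1=6 → 4/10 = 0.40000
  misalign: TP=8, FP=3+4+1=8 → 8/16 = 0.50000
  imbalance: TP=13, FP=0+2+2=4 → 13/17 = 0.76471
Macro-precision = mean = (0.50000 + 0.40000 + 0.50000 + 0.76471) / 4 = 0.5412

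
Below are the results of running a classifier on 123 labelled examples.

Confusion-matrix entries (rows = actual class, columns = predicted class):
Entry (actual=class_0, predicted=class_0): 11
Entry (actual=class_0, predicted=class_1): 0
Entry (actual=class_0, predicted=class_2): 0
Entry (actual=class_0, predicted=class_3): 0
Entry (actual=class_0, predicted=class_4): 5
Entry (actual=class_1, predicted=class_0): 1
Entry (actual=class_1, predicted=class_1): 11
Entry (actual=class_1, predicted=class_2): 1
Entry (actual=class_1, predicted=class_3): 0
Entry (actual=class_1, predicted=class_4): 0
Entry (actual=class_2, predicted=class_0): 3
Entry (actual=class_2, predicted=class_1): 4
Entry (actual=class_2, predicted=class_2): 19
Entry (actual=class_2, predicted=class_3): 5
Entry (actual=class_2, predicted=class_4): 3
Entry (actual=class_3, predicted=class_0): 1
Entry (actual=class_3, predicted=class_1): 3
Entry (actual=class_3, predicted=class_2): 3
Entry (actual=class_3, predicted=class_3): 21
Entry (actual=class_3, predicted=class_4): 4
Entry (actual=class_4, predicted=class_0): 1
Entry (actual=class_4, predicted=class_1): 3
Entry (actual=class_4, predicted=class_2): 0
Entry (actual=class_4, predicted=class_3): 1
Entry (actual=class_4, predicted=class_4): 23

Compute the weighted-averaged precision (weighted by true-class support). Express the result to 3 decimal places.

0.720

Per-class precision (TP/(TP+FP)):
  class_0: TP=11, FP=1+3+1+1=6 → 11/17 = 0.6471
  class_1: TP=11, FP=0+4+3+3=10 → 11/21 = 0.5238
  class_2: TP=19, FP=0+1+3+0=4 → 19/23 = 0.8261
  class_3: TP=21, FP=0+0+5+1=6 → 21/27 = 0.7778
  class_4: TP=23, FP=5+0+3+4=12 → 23/35 = 0.6571
Weighted-precision = Σ (supportᵢ/N)·precisionᵢ with N=123: (16/123)·0.6471 + (13/123)·0.5238 + (34/123)·0.8261 + (32/123)·0.7778 + (28/123)·0.6571 = 0.720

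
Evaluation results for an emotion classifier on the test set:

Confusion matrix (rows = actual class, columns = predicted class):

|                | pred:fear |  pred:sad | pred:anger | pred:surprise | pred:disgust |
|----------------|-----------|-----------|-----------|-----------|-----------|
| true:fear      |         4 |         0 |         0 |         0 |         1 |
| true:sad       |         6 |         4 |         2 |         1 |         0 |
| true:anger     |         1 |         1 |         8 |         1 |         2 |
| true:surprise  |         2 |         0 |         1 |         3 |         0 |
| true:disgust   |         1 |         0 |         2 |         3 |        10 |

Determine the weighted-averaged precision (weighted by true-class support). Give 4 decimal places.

0.6488

Per-class precision (TP/(TP+FP)):
  fear: TP=4, FP=6+1+2+1=10 → 4/14 = 0.28571
  sad: TP=4, FP=0+1+0+0=1 → 4/5 = 0.80000
  anger: TP=8, FP=0+2+1+2=5 → 8/13 = 0.61538
  surprise: TP=3, FP=0+1+1+3=5 → 3/8 = 0.37500
  disgust: TP=10, FP=1+0+2+0=3 → 10/13 = 0.76923
Weighted-precision = Σ (supportᵢ/N)·precisionᵢ with N=53: (5/53)·0.28571 + (13/53)·0.80000 + (13/53)·0.61538 + (6/53)·0.37500 + (16/53)·0.76923 = 0.6488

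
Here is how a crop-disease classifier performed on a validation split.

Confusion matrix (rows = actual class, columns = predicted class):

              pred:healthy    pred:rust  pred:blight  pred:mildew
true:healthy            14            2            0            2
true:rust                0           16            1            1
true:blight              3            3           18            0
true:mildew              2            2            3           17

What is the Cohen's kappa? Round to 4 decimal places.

0.6984

Observed agreement pₒ = trace/N = 65/84 = 0.77381
Expected agreement pₑ = Σ (rowᵢ·colᵢ)/N² = (18·19 + 18·23 + 24·22 + 24·20)/84² = 0.25000
κ = (pₒ − pₑ)/(1 − pₑ) = (0.77381 − 0.25000)/(1 − 0.25000) = 0.6984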